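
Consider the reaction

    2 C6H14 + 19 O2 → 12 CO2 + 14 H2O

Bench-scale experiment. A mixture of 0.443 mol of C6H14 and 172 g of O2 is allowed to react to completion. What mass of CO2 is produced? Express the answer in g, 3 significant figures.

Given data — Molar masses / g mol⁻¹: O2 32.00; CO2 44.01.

n(C6H14) = 0.4430 mol
n(O2) = 172.0 / 32.00 = 5.375 mol
n/ν → C6H14: 0.2215, O2: 0.2829; C6H14 is limiting.
n(CO2) = (12/2) × 0.4430 = 2.658 mol
mass = 2.658 × 44.01 = 117.0 g

117 g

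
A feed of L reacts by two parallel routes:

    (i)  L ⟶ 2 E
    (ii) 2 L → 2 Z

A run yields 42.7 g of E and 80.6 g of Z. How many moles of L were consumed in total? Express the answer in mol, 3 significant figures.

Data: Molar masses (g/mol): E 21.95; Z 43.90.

n(E) = 42.7 / 21.95 = 1.945 mol
n(Z) = 80.6 / 43.90 = 1.836 mol
n(L) via (i) = (1/2)×1.945 = 0.9725 mol
n(L) via (ii) = (2/2)×1.836 = 1.836 mol
total n(L) = 0.9725 + 1.836 = 2.809 mol

2.81 mol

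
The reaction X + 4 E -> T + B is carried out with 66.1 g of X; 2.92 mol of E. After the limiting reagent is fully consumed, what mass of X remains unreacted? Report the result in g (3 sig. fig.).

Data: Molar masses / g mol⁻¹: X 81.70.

6.46 g

n(X) = 66.10 / 81.70 = 0.8091 mol
n(E) = 2.920 mol
n/ν → X: 0.8091, E: 0.7300; E is limiting.
X consumed = (1/4) × 2.920 = 0.7300 mol
X remaining = 0.8091 − 0.7300 = 0.07910 mol
mass = 0.07910 × 81.70 = 6.462 g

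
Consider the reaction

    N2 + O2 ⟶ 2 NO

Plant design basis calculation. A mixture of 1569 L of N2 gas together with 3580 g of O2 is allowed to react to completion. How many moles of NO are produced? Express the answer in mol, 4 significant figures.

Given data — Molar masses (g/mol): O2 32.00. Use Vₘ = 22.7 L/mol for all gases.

n(N2) = 1569 / 22.7 = 69.12 mol
n(O2) = 3580 / 32.00 = 111.9 mol
n/ν → N2: 69.12, O2: 111.9; N2 is limiting.
n(NO) = (2/1) × 69.12 = 138.2 mol

138.2 mol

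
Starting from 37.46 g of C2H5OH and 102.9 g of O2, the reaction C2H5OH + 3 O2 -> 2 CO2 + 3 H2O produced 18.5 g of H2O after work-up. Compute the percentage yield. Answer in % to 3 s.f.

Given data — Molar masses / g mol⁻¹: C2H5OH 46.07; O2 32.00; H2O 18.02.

42.1 %

n(C2H5OH) = 37.46 / 46.07 = 0.8131 mol
n(O2) = 102.9 / 32.00 = 3.216 mol
n/ν for C2H5OH = 0.8131/1 = 0.8131
n/ν for O2 = 3.216/3 = 1.072
Smallest n/ν is C2H5OH → limiting reagent.
theoretical n(H2O) = (3/1) × 0.8131 = 2.439 mol → 43.95 g
% yield = 18.5 / 43.95 × 100 = 42.09 %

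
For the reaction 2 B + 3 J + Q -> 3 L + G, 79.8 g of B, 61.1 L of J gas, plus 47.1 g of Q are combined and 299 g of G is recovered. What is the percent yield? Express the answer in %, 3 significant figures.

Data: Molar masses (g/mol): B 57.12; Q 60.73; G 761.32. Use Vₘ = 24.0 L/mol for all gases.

n(B) = 79.80 / 57.12 = 1.397 mol
n(J) = 61.10 / 24.0 = 2.546 mol
n(Q) = 47.10 / 60.73 = 0.7756 mol
n/ν → B: 0.6985, J: 0.8487, Q: 0.7756; B is limiting.
theoretical n(G) = (1/2) × 1.397 = 0.6985 mol → 531.8 g
% yield = 299 / 531.8 × 100 = 56.22 %

56.2 %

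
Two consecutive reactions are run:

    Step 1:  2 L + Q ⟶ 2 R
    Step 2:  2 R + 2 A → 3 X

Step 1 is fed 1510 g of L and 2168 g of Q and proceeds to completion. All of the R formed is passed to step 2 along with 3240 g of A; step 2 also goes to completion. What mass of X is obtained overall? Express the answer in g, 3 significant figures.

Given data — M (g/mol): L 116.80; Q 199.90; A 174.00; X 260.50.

Step 1:
n(L) = 1510 / 116.80 = 12.93 mol
n(Q) = 2168 / 199.90 = 10.85 mol
n/ν → L: 6.465, Q: 10.85; L is limiting.
n(R) produced = (2/2) × 12.93 = 12.93 mol
Step 2:
n(R) available = 12.93 mol
n(A) = 3240 / 174.00 = 18.62 mol
n/ν → R: 6.465, A: 9.310; R is limiting.
n(X) = (3/2) × 12.93 = 19.40 mol
mass = 19.40 × 260.50 = 5054 g

5050 g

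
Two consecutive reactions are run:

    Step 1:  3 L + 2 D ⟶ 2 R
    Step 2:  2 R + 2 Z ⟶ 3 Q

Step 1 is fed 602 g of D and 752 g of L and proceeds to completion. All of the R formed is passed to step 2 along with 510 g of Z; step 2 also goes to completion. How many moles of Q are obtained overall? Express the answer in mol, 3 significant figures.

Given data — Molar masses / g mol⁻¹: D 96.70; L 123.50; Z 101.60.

6.09 mol

Step 1:
n(D) = 602.0 / 96.70 = 6.225 mol
n(L) = 752.0 / 123.50 = 6.089 mol
n/ν → D: 3.113, L: 2.030; L is limiting.
n(R) produced = (2/3) × 6.089 = 4.059 mol
Step 2:
n(R) available = 4.059 mol
n(Z) = 510.0 / 101.60 = 5.020 mol
n/ν → R: 2.030, Z: 2.510; R is limiting.
n(Q) = (3/2) × 4.059 = 6.089 mol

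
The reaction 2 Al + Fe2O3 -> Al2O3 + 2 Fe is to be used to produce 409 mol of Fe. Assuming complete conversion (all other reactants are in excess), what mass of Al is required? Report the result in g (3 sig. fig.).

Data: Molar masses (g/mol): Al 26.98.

n(Fe) = 409.0 mol
n(Al) = (2/2) × 409.0 = 409.0 mol
mass = 409.0 × 26.98 = 11030 g

11000 g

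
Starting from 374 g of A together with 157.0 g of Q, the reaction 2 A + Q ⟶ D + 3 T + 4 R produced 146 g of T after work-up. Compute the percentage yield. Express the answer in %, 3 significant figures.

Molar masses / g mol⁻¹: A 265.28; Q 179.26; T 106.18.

65.0 %

n(A) = 374.0 / 265.28 = 1.410 mol
n(Q) = 157.0 / 179.26 = 0.8758 mol
n/ν for A = 1.410/2 = 0.7050
n/ν for Q = 0.8758/1 = 0.8758
Smallest n/ν is A → limiting reagent.
theoretical n(T) = (3/2) × 1.410 = 2.115 mol → 224.6 g
% yield = 146 / 224.6 × 100 = 65.00 %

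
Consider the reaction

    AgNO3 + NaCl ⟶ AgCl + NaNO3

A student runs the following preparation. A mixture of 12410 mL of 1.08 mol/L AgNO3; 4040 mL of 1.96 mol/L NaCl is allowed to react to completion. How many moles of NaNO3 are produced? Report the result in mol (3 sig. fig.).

n(AgNO3) = 1.08 × 12410/1000 = 13.40 mol
n(NaCl) = 1.96 × 4040/1000 = 7.918 mol
n/ν → AgNO3: 13.40, NaCl: 7.918; NaCl is limiting.
n(NaNO3) = (1/1) × 7.918 = 7.918 mol

7.92 mol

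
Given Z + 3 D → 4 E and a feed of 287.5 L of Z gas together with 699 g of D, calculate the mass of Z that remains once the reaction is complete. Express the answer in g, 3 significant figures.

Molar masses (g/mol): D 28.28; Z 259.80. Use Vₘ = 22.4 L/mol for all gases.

n(Z) = 287.5 / 22.4 = 12.83 mol
n(D) = 699.0 / 28.28 = 24.72 mol
n/ν for Z = 12.83/1 = 12.83
n/ν for D = 24.72/3 = 8.240
Smallest n/ν is D → limiting reagent.
Z consumed = (1/3) × 24.72 = 8.240 mol
Z remaining = 12.83 − 8.240 = 4.590 mol
mass = 4.590 × 259.80 = 1192 g

1190 g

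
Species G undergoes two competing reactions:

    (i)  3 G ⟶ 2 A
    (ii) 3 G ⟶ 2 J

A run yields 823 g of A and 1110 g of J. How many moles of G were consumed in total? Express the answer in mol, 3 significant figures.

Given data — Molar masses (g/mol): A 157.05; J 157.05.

n(A) = 823 / 157.05 = 5.240 mol
n(J) = 1110 / 157.05 = 7.068 mol
n(G) via (i) = (3/2)×5.240 = 7.860 mol
n(G) via (ii) = (3/2)×7.068 = 10.60 mol
total n(G) = 7.860 + 10.60 = 18.46 mol

18.5 mol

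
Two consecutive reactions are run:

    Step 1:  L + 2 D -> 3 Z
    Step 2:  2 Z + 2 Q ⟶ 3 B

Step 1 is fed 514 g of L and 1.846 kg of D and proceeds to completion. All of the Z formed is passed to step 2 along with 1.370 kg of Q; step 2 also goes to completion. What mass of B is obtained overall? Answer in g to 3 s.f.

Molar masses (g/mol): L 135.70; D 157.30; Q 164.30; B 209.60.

Step 1:
n(L) = 514.0 / 135.70 = 3.788 mol
n(D) = 1.846×1000 / 157.30 = 11.74 mol
n/ν for L = 3.788/1 = 3.788
n/ν for D = 11.74/2 = 5.870
Smallest n/ν is L → limiting reagent.
n(Z) produced = (3/1) × 3.788 = 11.36 mol
Step 2:
n(Z) available = 11.36 mol
n(Q) = 1.370×1000 / 164.30 = 8.338 mol
n/ν for Z = 11.36/2 = 5.680
n/ν for Q = 8.338/2 = 4.169
Smallest n/ν is Q → limiting reagent.
n(B) = (3/2) × 8.338 = 12.51 mol
mass = 12.51 × 209.60 = 2622 g

2620 g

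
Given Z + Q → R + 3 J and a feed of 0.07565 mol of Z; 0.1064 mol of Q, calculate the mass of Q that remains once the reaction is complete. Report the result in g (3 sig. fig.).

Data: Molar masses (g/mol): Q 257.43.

7.92 g

n(Z) = 0.07565 mol
n(Q) = 0.1064 mol
n/ν for Z = 0.07565/1 = 0.07565
n/ν for Q = 0.1064/1 = 0.1064
Smallest n/ν is Z → limiting reagent.
Q consumed = (1/1) × 0.07565 = 0.07565 mol
Q remaining = 0.1064 − 0.07565 = 0.03075 mol
mass = 0.03075 × 257.43 = 7.916 g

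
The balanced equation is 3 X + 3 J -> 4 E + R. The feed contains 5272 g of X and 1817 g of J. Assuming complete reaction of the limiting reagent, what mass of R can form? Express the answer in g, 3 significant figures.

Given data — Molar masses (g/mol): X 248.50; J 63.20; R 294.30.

2080 g

n(X) = 5272 / 248.50 = 21.22 mol
n(J) = 1817 / 63.20 = 28.75 mol
n/ν → X: 7.073, J: 9.583; X is limiting.
n(R) = (1/3) × 21.22 = 7.073 mol
mass = 7.073 × 294.30 = 2082 g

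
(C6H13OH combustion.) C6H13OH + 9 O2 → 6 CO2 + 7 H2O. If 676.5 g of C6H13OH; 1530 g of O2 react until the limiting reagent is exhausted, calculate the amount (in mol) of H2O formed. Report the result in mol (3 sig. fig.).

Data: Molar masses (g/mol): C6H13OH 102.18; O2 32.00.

n(C6H13OH) = 676.5 / 102.18 = 6.621 mol
n(O2) = 1530 / 32.00 = 47.81 mol
n/ν for C6H13OH = 6.621/1 = 6.621
n/ν for O2 = 47.81/9 = 5.312
Smallest n/ν is O2 → limiting reagent.
n(H2O) = (7/9) × 47.81 = 37.19 mol

37.2 mol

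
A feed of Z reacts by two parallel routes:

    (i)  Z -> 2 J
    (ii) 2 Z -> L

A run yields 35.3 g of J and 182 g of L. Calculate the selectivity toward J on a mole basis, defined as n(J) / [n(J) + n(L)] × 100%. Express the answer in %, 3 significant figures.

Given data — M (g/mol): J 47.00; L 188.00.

n(J) = 35.3 / 47.00 = 0.7511 mol
n(L) = 182 / 188.00 = 0.9681 mol
selectivity = 0.7511/(0.7511+0.9681) × 100 = 43.69 %

43.7 %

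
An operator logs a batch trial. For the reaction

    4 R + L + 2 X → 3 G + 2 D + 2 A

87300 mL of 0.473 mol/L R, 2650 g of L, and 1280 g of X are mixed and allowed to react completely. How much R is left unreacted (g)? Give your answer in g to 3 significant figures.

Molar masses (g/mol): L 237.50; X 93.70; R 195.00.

n(R) = 0.473 × 87300/1000 = 41.29 mol
n(L) = 2650 / 237.50 = 11.16 mol
n(X) = 1280 / 93.70 = 13.66 mol
n/ν → R: 10.32, L: 11.16, X: 6.830; X is limiting.
R consumed = (4/2) × 13.66 = 27.32 mol
R remaining = 41.29 − 27.32 = 13.97 mol
mass = 13.97 × 195.00 = 2724 g

2720 g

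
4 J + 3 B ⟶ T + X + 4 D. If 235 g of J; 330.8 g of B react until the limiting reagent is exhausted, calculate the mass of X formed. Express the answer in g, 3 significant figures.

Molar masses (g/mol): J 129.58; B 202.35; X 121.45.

n(J) = 235.0 / 129.58 = 1.814 mol
n(B) = 330.8 / 202.35 = 1.635 mol
n/ν → J: 0.4535, B: 0.5450; J is limiting.
n(X) = (1/4) × 1.814 = 0.4535 mol
mass = 0.4535 × 121.45 = 55.08 g

55.1 g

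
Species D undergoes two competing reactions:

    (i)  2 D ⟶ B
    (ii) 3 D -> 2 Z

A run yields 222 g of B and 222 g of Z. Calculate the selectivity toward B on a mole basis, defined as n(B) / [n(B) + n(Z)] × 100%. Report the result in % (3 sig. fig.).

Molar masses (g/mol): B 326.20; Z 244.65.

42.9 %

n(B) = 222 / 326.20 = 0.6806 mol
n(Z) = 222 / 244.65 = 0.9074 mol
selectivity = 0.6806/(0.6806+0.9074) × 100 = 42.86 %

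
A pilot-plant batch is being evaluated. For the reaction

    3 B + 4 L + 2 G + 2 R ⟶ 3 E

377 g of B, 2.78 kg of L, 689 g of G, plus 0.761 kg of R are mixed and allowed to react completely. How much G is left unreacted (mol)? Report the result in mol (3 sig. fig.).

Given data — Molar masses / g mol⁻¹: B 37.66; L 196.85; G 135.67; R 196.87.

1.21 mol

n(B) = 377.0 / 37.66 = 10.01 mol
n(L) = 2.780×1000 / 196.85 = 14.12 mol
n(G) = 689.0 / 135.67 = 5.078 mol
n(R) = 0.7610×1000 / 196.87 = 3.865 mol
n/ν for B = 10.01/3 = 3.337
n/ν for L = 14.12/4 = 3.530
n/ν for G = 5.078/2 = 2.539
n/ν for R = 3.865/2 = 1.933
Smallest n/ν is R → limiting reagent.
G consumed = (2/2) × 3.865 = 3.865 mol
G remaining = 5.078 − 3.865 = 1.213 mol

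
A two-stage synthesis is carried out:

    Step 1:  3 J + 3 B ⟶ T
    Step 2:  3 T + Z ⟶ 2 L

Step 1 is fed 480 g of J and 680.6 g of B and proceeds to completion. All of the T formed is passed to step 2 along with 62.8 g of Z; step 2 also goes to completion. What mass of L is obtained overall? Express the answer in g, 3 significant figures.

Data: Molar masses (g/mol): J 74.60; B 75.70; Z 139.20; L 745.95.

Step 1:
n(J) = 480.0 / 74.60 = 6.434 mol
n(B) = 680.6 / 75.70 = 8.991 mol
n/ν → J: 2.145, B: 2.997; J is limiting.
n(T) produced = (1/3) × 6.434 = 2.145 mol
Step 2:
n(T) available = 2.145 mol
n(Z) = 62.80 / 139.20 = 0.4511 mol
n/ν → T: 0.7150, Z: 0.4511; Z is limiting.
n(L) = (2/1) × 0.4511 = 0.9022 mol
mass = 0.9022 × 745.95 = 673.0 g

673 g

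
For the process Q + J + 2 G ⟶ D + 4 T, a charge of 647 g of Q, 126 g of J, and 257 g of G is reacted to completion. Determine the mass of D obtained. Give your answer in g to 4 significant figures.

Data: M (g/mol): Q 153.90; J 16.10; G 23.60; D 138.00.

n(Q) = 647.0 / 153.90 = 4.204 mol
n(J) = 126.0 / 16.10 = 7.826 mol
n(G) = 257.0 / 23.60 = 10.89 mol
n/ν → Q: 4.204, J: 7.826, G: 5.445; Q is limiting.
n(D) = (1/1) × 4.204 = 4.204 mol
mass = 4.204 × 138.00 = 580.2 g

580.2 g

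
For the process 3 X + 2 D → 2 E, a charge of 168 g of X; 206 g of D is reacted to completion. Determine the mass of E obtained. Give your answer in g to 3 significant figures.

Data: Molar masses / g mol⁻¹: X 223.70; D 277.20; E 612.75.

307 g

n(X) = 168.0 / 223.70 = 0.7510 mol
n(D) = 206.0 / 277.20 = 0.7431 mol
n/ν for X = 0.7510/3 = 0.2503
n/ν for D = 0.7431/2 = 0.3716
Smallest n/ν is X → limiting reagent.
n(E) = (2/3) × 0.7510 = 0.5007 mol
mass = 0.5007 × 612.75 = 306.8 g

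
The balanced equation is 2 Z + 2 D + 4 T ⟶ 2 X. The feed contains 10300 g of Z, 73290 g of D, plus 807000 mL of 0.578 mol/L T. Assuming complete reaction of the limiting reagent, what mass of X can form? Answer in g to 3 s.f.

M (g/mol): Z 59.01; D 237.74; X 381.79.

66600 g

n(Z) = 10300 / 59.01 = 174.5 mol
n(D) = 73290 / 237.74 = 308.3 mol
n(T) = 0.578 × 807000/1000 = 466.4 mol
n/ν for Z = 174.5/2 = 87.25
n/ν for D = 308.3/2 = 154.2
n/ν for T = 466.4/4 = 116.6
Smallest n/ν is Z → limiting reagent.
n(X) = (2/2) × 174.5 = 174.5 mol
mass = 174.5 × 381.79 = 66620 g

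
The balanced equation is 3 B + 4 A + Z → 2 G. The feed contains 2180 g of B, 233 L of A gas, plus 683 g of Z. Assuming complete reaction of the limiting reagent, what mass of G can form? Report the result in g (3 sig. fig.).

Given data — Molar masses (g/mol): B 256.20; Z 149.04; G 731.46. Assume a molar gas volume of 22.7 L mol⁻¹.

n(B) = 2180 / 256.20 = 8.509 mol
n(A) = 233.0 / 22.7 = 10.26 mol
n(Z) = 683.0 / 149.04 = 4.583 mol
n/ν → B: 2.836, A: 2.565, Z: 4.583; A is limiting.
n(G) = (2/4) × 10.26 = 5.130 mol
mass = 5.130 × 731.46 = 3752 g

3750 g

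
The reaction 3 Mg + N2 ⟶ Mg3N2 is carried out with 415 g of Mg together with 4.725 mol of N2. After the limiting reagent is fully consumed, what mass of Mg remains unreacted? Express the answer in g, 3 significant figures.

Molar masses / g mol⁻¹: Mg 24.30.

n(Mg) = 415.0 / 24.30 = 17.08 mol
n(N2) = 4.725 mol
n/ν → Mg: 5.693, N2: 4.725; N2 is limiting.
Mg consumed = (3/1) × 4.725 = 14.18 mol
Mg remaining = 17.08 − 14.18 = 2.900 mol
mass = 2.900 × 24.30 = 70.47 g

70.5 g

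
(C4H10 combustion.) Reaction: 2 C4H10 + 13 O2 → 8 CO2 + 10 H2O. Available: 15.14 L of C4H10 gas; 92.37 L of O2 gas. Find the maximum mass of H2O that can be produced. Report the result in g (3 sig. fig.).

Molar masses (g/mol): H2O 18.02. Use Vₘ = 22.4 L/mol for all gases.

n(C4H10) = 15.14 / 22.4 = 0.6759 mol
n(O2) = 92.37 / 22.4 = 4.124 mol
n/ν for C4H10 = 0.6759/2 = 0.3380
n/ν for O2 = 4.124/13 = 0.3172
Smallest n/ν is O2 → limiting reagent.
n(H2O) = (10/13) × 4.124 = 3.172 mol
mass = 3.172 × 18.02 = 57.16 g

57.2 g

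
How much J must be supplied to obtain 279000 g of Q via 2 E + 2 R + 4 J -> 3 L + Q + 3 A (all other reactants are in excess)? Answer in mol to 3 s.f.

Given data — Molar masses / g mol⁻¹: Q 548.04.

2040 mol

n(Q) = 279000 / 548.04 = 509.1 mol
n(J) = (4/1) × 509.1 = 2036 mol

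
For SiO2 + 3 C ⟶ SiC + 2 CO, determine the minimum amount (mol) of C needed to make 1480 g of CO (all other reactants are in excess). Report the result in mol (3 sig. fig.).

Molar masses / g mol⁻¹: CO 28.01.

79.3 mol

n(CO) = 1480 / 28.01 = 52.84 mol
n(C) = (3/2) × 52.84 = 79.26 mol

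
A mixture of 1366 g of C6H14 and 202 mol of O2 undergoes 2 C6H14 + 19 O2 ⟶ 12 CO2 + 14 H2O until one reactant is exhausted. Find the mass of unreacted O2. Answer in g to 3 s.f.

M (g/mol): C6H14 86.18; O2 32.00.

1650 g

n(C6H14) = 1366 / 86.18 = 15.85 mol
n(O2) = 202.0 mol
n/ν → C6H14: 7.925, O2: 10.63; C6H14 is limiting.
O2 consumed = (19/2) × 15.85 = 150.6 mol
O2 remaining = 202.0 − 150.6 = 51.40 mol
mass = 51.40 × 32.00 = 1645 g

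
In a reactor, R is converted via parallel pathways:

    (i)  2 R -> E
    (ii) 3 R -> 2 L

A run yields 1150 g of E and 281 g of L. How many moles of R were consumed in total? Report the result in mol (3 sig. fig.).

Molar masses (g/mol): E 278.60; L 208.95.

10.3 mol

n(E) = 1150 / 278.60 = 4.128 mol
n(L) = 281 / 208.95 = 1.345 mol
n(R) via (i) = (2/1)×4.128 = 8.256 mol
n(R) via (ii) = (3/2)×1.345 = 2.018 mol
total n(R) = 8.256 + 2.018 = 10.27 mol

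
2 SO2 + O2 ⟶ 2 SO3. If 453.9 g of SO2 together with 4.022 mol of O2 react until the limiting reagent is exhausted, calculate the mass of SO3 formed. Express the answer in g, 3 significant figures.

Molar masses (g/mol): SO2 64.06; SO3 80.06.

567 g

n(SO2) = 453.9 / 64.06 = 7.086 mol
n(O2) = 4.022 mol
n/ν for SO2 = 7.086/2 = 3.543
n/ν for O2 = 4.022/1 = 4.022
Smallest n/ν is SO2 → limiting reagent.
n(SO3) = (2/2) × 7.086 = 7.086 mol
mass = 7.086 × 80.06 = 567.3 g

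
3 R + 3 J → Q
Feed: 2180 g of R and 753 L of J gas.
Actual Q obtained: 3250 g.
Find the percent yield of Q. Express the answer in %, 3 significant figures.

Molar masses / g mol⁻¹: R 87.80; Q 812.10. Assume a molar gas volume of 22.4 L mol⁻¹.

48.4 %

n(R) = 2180 / 87.80 = 24.83 mol
n(J) = 753.0 / 22.4 = 33.62 mol
n/ν for R = 24.83/3 = 8.277
n/ν for J = 33.62/3 = 11.21
Smallest n/ν is R → limiting reagent.
theoretical n(Q) = (1/3) × 24.83 = 8.277 mol → 6722 g
% yield = 3250 / 6722 × 100 = 48.35 %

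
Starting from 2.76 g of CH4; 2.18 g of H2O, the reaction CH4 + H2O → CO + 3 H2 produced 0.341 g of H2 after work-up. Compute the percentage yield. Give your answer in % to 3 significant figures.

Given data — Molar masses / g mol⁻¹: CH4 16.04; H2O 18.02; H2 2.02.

46.5 %

n(CH4) = 2.760 / 16.04 = 0.1721 mol
n(H2O) = 2.180 / 18.02 = 0.1210 mol
n/ν → CH4: 0.1721, H2O: 0.1210; H2O is limiting.
theoretical n(H2) = (3/1) × 0.1210 = 0.3630 mol → 0.7333 g
% yield = 0.341 / 0.7333 × 100 = 46.50 %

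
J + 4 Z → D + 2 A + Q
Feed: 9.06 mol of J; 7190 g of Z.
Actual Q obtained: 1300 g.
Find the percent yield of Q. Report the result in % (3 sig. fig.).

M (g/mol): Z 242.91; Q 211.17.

n(J) = 9.060 mol
n(Z) = 7190 / 242.91 = 29.60 mol
n/ν for J = 9.060/1 = 9.060
n/ν for Z = 29.60/4 = 7.400
Smallest n/ν is Z → limiting reagent.
theoretical n(Q) = (1/4) × 29.60 = 7.400 mol → 1563 g
% yield = 1300 / 1563 × 100 = 83.17 %

83.2 %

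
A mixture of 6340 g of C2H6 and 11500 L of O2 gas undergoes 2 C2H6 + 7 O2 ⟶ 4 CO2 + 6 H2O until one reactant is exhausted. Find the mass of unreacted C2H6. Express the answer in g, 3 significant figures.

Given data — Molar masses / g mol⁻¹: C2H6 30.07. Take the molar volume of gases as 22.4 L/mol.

n(C2H6) = 6340 / 30.07 = 210.8 mol
n(O2) = 11500 / 22.4 = 513.4 mol
n/ν → C2H6: 105.4, O2: 73.34; O2 is limiting.
C2H6 consumed = (2/7) × 513.4 = 146.7 mol
C2H6 remaining = 210.8 − 146.7 = 64.10 mol
mass = 64.10 × 30.07 = 1927 g

1930 g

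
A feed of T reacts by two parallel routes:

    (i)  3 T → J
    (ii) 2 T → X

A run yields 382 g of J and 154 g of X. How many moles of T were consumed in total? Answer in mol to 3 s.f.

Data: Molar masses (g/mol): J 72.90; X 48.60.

22.1 mol

n(J) = 382 / 72.90 = 5.240 mol
n(X) = 154 / 48.60 = 3.169 mol
n(T) via (i) = (3/1)×5.240 = 15.72 mol
n(T) via (ii) = (2/1)×3.169 = 6.338 mol
total n(T) = 15.72 + 6.338 = 22.06 mol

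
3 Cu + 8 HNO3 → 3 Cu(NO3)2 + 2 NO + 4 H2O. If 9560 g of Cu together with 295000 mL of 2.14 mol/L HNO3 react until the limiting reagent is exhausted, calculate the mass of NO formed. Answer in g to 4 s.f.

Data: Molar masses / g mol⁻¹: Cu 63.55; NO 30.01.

3010 g

n(Cu) = 9560 / 63.55 = 150.4 mol
n(HNO3) = 2.14 × 295000/1000 = 631.3 mol
n/ν → Cu: 50.13, HNO3: 78.91; Cu is limiting.
n(NO) = (2/3) × 150.4 = 100.3 mol
mass = 100.3 × 30.01 = 3010 g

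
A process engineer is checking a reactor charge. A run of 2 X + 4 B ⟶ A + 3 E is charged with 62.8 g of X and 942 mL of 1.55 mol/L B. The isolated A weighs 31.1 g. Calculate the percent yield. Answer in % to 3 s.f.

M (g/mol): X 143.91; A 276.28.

51.6 %

n(X) = 62.80 / 143.91 = 0.4364 mol
n(B) = 1.55 × 942.0/1000 = 1.460 mol
n/ν for X = 0.4364/2 = 0.2182
n/ν for B = 1.460/4 = 0.3650
Smallest n/ν is X → limiting reagent.
theoretical n(A) = (1/2) × 0.4364 = 0.2182 mol → 60.28 g
% yield = 31.1 / 60.28 × 100 = 51.59 %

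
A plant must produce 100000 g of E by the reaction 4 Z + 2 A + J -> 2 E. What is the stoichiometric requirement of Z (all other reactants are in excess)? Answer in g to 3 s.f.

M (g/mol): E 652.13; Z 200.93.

61600 g

n(E) = 100000 / 652.13 = 153.3 mol
n(Z) = (4/2) × 153.3 = 306.6 mol
mass = 306.6 × 200.93 = 61610 g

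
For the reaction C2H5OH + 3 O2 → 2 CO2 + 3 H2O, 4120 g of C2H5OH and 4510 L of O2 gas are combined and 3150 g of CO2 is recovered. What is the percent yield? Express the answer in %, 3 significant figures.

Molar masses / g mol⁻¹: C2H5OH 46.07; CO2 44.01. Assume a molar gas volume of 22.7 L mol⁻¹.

n(C2H5OH) = 4120 / 46.07 = 89.43 mol
n(O2) = 4510 / 22.7 = 198.7 mol
n/ν for C2H5OH = 89.43/1 = 89.43
n/ν for O2 = 198.7/3 = 66.23
Smallest n/ν is O2 → limiting reagent.
theoretical n(CO2) = (2/3) × 198.7 = 132.5 mol → 5831 g
% yield = 3150 / 5831 × 100 = 54.02 %

54.0 %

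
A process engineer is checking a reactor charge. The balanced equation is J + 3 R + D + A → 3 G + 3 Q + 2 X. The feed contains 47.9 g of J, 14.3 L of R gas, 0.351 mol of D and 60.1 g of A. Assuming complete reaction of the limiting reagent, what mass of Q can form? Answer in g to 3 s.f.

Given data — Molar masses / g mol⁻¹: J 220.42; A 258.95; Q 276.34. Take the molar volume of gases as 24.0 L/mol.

n(J) = 47.90 / 220.42 = 0.2173 mol
n(R) = 14.30 / 24.0 = 0.5958 mol
n(D) = 0.3510 mol
n(A) = 60.10 / 258.95 = 0.2321 mol
n/ν for J = 0.2173/1 = 0.2173
n/ν for R = 0.5958/3 = 0.1986
n/ν for D = 0.3510/1 = 0.3510
n/ν for A = 0.2321/1 = 0.2321
Smallest n/ν is R → limiting reagent.
n(Q) = (3/3) × 0.5958 = 0.5958 mol
mass = 0.5958 × 276.34 = 164.6 g

165 g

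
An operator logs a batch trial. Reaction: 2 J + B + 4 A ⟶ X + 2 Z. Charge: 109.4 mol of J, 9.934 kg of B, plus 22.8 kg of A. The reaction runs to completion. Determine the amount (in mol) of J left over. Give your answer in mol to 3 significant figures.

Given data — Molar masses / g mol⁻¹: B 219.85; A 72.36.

n(J) = 109.4 mol
n(B) = 9.934×1000 / 219.85 = 45.19 mol
n(A) = 22.80×1000 / 72.36 = 315.1 mol
n/ν → J: 54.70, B: 45.19, A: 78.78; B is limiting.
J consumed = (2/1) × 45.19 = 90.38 mol
J remaining = 109.4 − 90.38 = 19.02 mol

19.0 mol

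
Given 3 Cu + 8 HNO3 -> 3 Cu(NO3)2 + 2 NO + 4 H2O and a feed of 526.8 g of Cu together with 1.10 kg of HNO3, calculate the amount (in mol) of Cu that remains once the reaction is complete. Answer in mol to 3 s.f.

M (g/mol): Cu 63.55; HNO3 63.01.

1.74 mol

n(Cu) = 526.8 / 63.55 = 8.290 mol
n(HNO3) = 1.100×1000 / 63.01 = 17.46 mol
n/ν for Cu = 8.290/3 = 2.763
n/ν for HNO3 = 17.46/8 = 2.183
Smallest n/ν is HNO3 → limiting reagent.
Cu consumed = (3/8) × 17.46 = 6.548 mol
Cu remaining = 8.290 − 6.548 = 1.742 mol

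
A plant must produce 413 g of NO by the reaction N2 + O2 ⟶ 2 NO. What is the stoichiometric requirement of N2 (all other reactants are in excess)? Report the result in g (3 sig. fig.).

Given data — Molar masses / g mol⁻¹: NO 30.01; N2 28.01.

n(NO) = 413 / 30.01 = 13.76 mol
n(N2) = (1/2) × 13.76 = 6.880 mol
mass = 6.880 × 28.01 = 192.7 g

193 g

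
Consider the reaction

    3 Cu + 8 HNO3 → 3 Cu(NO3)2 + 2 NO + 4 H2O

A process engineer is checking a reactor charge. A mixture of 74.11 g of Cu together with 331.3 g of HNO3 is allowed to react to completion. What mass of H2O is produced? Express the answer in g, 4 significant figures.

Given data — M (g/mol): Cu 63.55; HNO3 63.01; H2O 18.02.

n(Cu) = 74.11 / 63.55 = 1.166 mol
n(HNO3) = 331.3 / 63.01 = 5.258 mol
n/ν for Cu = 1.166/3 = 0.3887
n/ν for HNO3 = 5.258/8 = 0.6573
Smallest n/ν is Cu → limiting reagent.
n(H2O) = (4/3) × 1.166 = 1.555 mol
mass = 1.555 × 18.02 = 28.02 g

28.02 g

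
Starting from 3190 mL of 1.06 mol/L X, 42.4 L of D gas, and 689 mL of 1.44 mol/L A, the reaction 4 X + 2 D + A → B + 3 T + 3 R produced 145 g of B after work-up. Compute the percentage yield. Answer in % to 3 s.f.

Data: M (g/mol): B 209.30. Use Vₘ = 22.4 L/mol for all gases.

82.0 %

n(X) = 1.06 × 3190/1000 = 3.381 mol
n(D) = 42.40 / 22.4 = 1.893 mol
n(A) = 1.44 × 689.0/1000 = 0.9922 mol
n/ν for X = 3.381/4 = 0.8453
n/ν for D = 1.893/2 = 0.9465
n/ν for A = 0.9922/1 = 0.9922
Smallest n/ν is X → limiting reagent.
theoretical n(B) = (1/4) × 3.381 = 0.8453 mol → 176.9 g
% yield = 145 / 176.9 × 100 = 81.97 %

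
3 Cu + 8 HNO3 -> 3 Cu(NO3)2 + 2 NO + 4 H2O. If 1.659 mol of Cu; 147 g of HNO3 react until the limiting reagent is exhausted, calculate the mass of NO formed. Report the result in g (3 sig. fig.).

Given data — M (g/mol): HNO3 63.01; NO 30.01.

n(Cu) = 1.659 mol
n(HNO3) = 147.0 / 63.01 = 2.333 mol
n/ν for Cu = 1.659/3 = 0.5530
n/ν for HNO3 = 2.333/8 = 0.2916
Smallest n/ν is HNO3 → limiting reagent.
n(NO) = (2/8) × 2.333 = 0.5833 mol
mass = 0.5833 × 30.01 = 17.50 g

17.5 g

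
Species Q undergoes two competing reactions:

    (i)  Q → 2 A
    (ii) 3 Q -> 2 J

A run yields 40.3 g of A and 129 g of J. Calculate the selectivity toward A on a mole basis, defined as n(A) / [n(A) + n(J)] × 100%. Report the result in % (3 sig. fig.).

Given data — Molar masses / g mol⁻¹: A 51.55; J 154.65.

n(A) = 40.3 / 51.55 = 0.7818 mol
n(J) = 129 / 154.65 = 0.8341 mol
selectivity = 0.7818/(0.7818+0.8341) × 100 = 48.38 %

48.4 %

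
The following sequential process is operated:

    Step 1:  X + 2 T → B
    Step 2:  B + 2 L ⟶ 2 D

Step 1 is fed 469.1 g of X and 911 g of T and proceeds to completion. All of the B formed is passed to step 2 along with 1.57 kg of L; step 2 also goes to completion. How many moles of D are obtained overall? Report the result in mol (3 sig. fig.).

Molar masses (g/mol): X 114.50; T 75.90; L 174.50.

8.19 mol

Step 1:
n(X) = 469.1 / 114.50 = 4.097 mol
n(T) = 911.0 / 75.90 = 12.00 mol
n/ν for X = 4.097/1 = 4.097
n/ν for T = 12.00/2 = 6.000
Smallest n/ν is X → limiting reagent.
n(B) produced = (1/1) × 4.097 = 4.097 mol
Step 2:
n(B) available = 4.097 mol
n(L) = 1.570×1000 / 174.50 = 8.997 mol
n/ν for B = 4.097/1 = 4.097
n/ν for L = 8.997/2 = 4.499
Smallest n/ν is B → limiting reagent.
n(D) = (2/1) × 4.097 = 8.194 mol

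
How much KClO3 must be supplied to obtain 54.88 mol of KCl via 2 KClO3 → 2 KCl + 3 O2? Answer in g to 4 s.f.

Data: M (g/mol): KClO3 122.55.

n(KCl) = 54.88 mol
n(KClO3) = (2/2) × 54.88 = 54.88 mol
mass = 54.88 × 122.55 = 6726 g

6726 g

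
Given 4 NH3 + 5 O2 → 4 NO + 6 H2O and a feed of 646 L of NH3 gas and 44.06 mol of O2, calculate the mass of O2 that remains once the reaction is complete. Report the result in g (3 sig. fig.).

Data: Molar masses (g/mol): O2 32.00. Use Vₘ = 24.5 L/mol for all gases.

355 g

n(NH3) = 646.0 / 24.5 = 26.37 mol
n(O2) = 44.06 mol
n/ν for NH3 = 26.37/4 = 6.593
n/ν for O2 = 44.06/5 = 8.812
Smallest n/ν is NH3 → limiting reagent.
O2 consumed = (5/4) × 26.37 = 32.96 mol
O2 remaining = 44.06 − 32.96 = 11.10 mol
mass = 11.10 × 32.00 = 355.2 g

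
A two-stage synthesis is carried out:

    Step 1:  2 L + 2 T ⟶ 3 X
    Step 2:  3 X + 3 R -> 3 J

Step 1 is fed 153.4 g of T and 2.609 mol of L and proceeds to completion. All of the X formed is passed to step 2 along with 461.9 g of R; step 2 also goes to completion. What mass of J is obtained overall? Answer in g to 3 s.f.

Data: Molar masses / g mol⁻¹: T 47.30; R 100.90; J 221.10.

Step 1:
n(T) = 153.4 / 47.30 = 3.243 mol
n(L) = 2.609 mol
n/ν → T: 1.622, L: 1.305; L is limiting.
n(X) produced = (3/2) × 2.609 = 3.914 mol
Step 2:
n(X) available = 3.914 mol
n(R) = 461.9 / 100.90 = 4.578 mol
n/ν → X: 1.305, R: 1.526; X is limiting.
n(J) = (3/3) × 3.914 = 3.914 mol
mass = 3.914 × 221.10 = 865.4 g

865 g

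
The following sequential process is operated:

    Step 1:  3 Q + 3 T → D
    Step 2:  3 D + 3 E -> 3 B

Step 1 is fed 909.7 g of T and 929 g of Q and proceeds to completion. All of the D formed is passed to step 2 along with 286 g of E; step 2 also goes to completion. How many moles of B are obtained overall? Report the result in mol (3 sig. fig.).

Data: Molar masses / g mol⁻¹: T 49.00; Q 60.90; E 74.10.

Step 1:
n(T) = 909.7 / 49.00 = 18.57 mol
n(Q) = 929.0 / 60.90 = 15.25 mol
n/ν for T = 18.57/3 = 6.190
n/ν for Q = 15.25/3 = 5.083
Smallest n/ν is Q → limiting reagent.
n(D) produced = (1/3) × 15.25 = 5.083 mol
Step 2:
n(D) available = 5.083 mol
n(E) = 286.0 / 74.10 = 3.860 mol
n/ν for D = 5.083/3 = 1.694
n/ν for E = 3.860/3 = 1.287
Smallest n/ν is E → limiting reagent.
n(B) = (3/3) × 3.860 = 3.860 mol

3.86 mol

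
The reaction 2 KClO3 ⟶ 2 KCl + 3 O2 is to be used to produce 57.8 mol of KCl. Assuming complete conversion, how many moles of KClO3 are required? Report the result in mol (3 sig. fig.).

57.8 mol

n(KCl) = 57.80 mol
n(KClO3) = (2/2) × 57.80 = 57.80 mol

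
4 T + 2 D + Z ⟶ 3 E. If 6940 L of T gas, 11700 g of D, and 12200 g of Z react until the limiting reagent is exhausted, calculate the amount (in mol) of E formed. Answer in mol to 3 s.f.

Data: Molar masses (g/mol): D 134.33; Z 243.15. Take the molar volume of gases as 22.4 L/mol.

n(T) = 6940 / 22.4 = 309.8 mol
n(D) = 11700 / 134.33 = 87.10 mol
n(Z) = 12200 / 243.15 = 50.17 mol
n/ν for T = 309.8/4 = 77.45
n/ν for D = 87.10/2 = 43.55
n/ν for Z = 50.17/1 = 50.17
Smallest n/ν is D → limiting reagent.
n(E) = (3/2) × 87.10 = 130.7 mol

131 mol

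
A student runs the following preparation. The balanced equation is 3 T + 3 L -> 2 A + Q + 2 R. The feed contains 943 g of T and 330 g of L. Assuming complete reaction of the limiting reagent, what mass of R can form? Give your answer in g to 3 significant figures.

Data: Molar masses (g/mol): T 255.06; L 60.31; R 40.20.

99.1 g

n(T) = 943.0 / 255.06 = 3.697 mol
n(L) = 330.0 / 60.31 = 5.472 mol
n/ν for T = 3.697/3 = 1.232
n/ν for L = 5.472/3 = 1.824
Smallest n/ν is T → limiting reagent.
n(R) = (2/3) × 3.697 = 2.465 mol
mass = 2.465 × 40.20 = 99.09 g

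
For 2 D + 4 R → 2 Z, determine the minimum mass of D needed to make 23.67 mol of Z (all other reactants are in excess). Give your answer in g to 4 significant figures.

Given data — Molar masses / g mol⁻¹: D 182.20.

4313 g

n(Z) = 23.67 mol
n(D) = (2/2) × 23.67 = 23.67 mol
mass = 23.67 × 182.20 = 4313 g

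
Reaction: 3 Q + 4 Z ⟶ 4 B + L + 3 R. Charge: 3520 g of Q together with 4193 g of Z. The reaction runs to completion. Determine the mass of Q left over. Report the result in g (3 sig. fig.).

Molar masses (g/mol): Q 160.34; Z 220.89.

n(Q) = 3520 / 160.34 = 21.95 mol
n(Z) = 4193 / 220.89 = 18.98 mol
n/ν for Q = 21.95/3 = 7.317
n/ν for Z = 18.98/4 = 4.745
Smallest n/ν is Z → limiting reagent.
Q consumed = (3/4) × 18.98 = 14.24 mol
Q remaining = 21.95 − 14.24 = 7.710 mol
mass = 7.710 × 160.34 = 1236 g

1240 g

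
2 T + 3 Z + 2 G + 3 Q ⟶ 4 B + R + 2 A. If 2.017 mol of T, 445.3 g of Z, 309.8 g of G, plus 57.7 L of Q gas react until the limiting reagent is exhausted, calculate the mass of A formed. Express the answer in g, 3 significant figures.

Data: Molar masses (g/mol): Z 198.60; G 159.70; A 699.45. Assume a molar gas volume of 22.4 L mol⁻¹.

n(T) = 2.017 mol
n(Z) = 445.3 / 198.60 = 2.242 mol
n(G) = 309.8 / 159.70 = 1.940 mol
n(Q) = 57.70 / 22.4 = 2.576 mol
n/ν for T = 2.017/2 = 1.009
n/ν for Z = 2.242/3 = 0.7473
n/ν for G = 1.940/2 = 0.9700
n/ν for Q = 2.576/3 = 0.8587
Smallest n/ν is Z → limiting reagent.
n(A) = (2/3) × 2.242 = 1.495 mol
mass = 1.495 × 699.45 = 1046 g

1050 g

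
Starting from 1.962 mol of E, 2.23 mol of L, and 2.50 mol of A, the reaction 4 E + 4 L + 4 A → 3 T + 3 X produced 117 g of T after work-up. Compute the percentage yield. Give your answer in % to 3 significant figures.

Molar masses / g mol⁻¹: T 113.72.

69.9 %

n(E) = 1.962 mol
n(L) = 2.230 mol
n(A) = 2.500 mol
n/ν → E: 0.4905, L: 0.5575, A: 0.6250; E is limiting.
theoretical n(T) = (3/4) × 1.962 = 1.472 mol → 167.4 g
% yield = 117 / 167.4 × 100 = 69.89 %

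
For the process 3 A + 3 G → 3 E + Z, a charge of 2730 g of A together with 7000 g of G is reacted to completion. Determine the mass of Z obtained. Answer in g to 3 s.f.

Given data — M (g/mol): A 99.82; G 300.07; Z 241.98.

n(A) = 2730 / 99.82 = 27.35 mol
n(G) = 7000 / 300.07 = 23.33 mol
n/ν for A = 27.35/3 = 9.117
n/ν for G = 23.33/3 = 7.777
Smallest n/ν is G → limiting reagent.
n(Z) = (1/3) × 23.33 = 7.777 mol
mass = 7.777 × 241.98 = 1882 g

1880 g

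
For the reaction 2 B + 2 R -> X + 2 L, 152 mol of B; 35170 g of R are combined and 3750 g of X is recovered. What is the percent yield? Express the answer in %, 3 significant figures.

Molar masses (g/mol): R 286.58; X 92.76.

65.9 %

n(B) = 152.0 mol
n(R) = 35170 / 286.58 = 122.7 mol
n/ν for B = 152.0/2 = 76.00
n/ν for R = 122.7/2 = 61.35
Smallest n/ν is R → limiting reagent.
theoretical n(X) = (1/2) × 122.7 = 61.35 mol → 5691 g
% yield = 3750 / 5691 × 100 = 65.89 %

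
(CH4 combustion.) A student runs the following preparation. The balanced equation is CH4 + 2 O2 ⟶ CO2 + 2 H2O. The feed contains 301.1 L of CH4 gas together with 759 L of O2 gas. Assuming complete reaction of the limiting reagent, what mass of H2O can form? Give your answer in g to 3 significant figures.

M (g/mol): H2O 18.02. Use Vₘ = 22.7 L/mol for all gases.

478 g

n(CH4) = 301.1 / 22.7 = 13.26 mol
n(O2) = 759.0 / 22.7 = 33.44 mol
n/ν for CH4 = 13.26/1 = 13.26
n/ν for O2 = 33.44/2 = 16.72
Smallest n/ν is CH4 → limiting reagent.
n(H2O) = (2/1) × 13.26 = 26.52 mol
mass = 26.52 × 18.02 = 477.9 g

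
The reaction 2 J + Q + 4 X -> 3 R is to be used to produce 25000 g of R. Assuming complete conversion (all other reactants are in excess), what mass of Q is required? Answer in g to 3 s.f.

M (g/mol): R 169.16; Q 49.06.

n(R) = 25000 / 169.16 = 147.8 mol
n(Q) = (1/3) × 147.8 = 49.27 mol
mass = 49.27 × 49.06 = 2417 g

2420 g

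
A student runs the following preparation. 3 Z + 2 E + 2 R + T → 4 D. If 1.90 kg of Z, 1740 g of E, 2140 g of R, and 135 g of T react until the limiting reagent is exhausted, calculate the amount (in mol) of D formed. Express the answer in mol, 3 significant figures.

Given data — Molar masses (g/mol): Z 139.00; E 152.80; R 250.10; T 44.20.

n(Z) = 1.900×1000 / 139.00 = 13.67 mol
n(E) = 1740 / 152.80 = 11.39 mol
n(R) = 2140 / 250.10 = 8.557 mol
n(T) = 135.0 / 44.20 = 3.054 mol
n/ν for Z = 13.67/3 = 4.557
n/ν for E = 11.39/2 = 5.695
n/ν for R = 8.557/2 = 4.279
n/ν for T = 3.054/1 = 3.054
Smallest n/ν is T → limiting reagent.
n(D) = (4/1) × 3.054 = 12.22 mol

12.2 mol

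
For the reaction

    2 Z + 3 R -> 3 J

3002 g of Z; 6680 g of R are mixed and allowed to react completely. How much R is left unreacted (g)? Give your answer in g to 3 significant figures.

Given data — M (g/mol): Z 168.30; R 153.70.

n(Z) = 3002 / 168.30 = 17.84 mol
n(R) = 6680 / 153.70 = 43.46 mol
n/ν for Z = 17.84/2 = 8.920
n/ν for R = 43.46/3 = 14.49
Smallest n/ν is Z → limiting reagent.
R consumed = (3/2) × 17.84 = 26.76 mol
R remaining = 43.46 − 26.76 = 16.70 mol
mass = 16.70 × 153.70 = 2567 g

2570 g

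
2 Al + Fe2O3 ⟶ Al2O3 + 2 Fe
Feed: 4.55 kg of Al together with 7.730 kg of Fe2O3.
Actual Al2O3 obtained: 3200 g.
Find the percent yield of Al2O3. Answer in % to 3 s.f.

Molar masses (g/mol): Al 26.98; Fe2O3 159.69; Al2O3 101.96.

n(Al) = 4.550×1000 / 26.98 = 168.6 mol
n(Fe2O3) = 7.730×1000 / 159.69 = 48.41 mol
n/ν → Al: 84.30, Fe2O3: 48.41; Fe2O3 is limiting.
theoretical n(Al2O3) = (1/1) × 48.41 = 48.41 mol → 4936 g
% yield = 3200 / 4936 × 100 = 64.83 %

64.8 %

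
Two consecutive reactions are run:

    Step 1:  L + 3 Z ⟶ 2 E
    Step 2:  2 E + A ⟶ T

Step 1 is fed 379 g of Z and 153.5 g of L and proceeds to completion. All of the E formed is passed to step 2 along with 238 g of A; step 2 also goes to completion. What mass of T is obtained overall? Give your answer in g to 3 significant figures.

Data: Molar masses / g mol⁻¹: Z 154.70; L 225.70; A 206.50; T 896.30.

610 g

Step 1:
n(Z) = 379.0 / 154.70 = 2.450 mol
n(L) = 153.5 / 225.70 = 0.6801 mol
n/ν for Z = 2.450/3 = 0.8167
n/ν for L = 0.6801/1 = 0.6801
Smallest n/ν is L → limiting reagent.
n(E) produced = (2/1) × 0.6801 = 1.360 mol
Step 2:
n(E) available = 1.360 mol
n(A) = 238.0 / 206.50 = 1.153 mol
n/ν for E = 1.360/2 = 0.6800
n/ν for A = 1.153/1 = 1.153
Smallest n/ν is E → limiting reagent.
n(T) = (1/2) × 1.360 = 0.6800 mol
mass = 0.6800 × 896.30 = 609.5 g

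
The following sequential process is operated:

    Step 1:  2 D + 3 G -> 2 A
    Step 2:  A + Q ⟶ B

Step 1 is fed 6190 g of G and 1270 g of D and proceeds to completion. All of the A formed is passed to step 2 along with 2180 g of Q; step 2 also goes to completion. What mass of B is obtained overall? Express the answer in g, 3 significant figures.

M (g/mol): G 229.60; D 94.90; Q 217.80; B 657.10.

6580 g

Step 1:
n(G) = 6190 / 229.60 = 26.96 mol
n(D) = 1270 / 94.90 = 13.38 mol
n/ν for G = 26.96/3 = 8.987
n/ν for D = 13.38/2 = 6.690
Smallest n/ν is D → limiting reagent.
n(A) produced = (2/2) × 13.38 = 13.38 mol
Step 2:
n(A) available = 13.38 mol
n(Q) = 2180 / 217.80 = 10.01 mol
n/ν for A = 13.38/1 = 13.38
n/ν for Q = 10.01/1 = 10.01
Smallest n/ν is Q → limiting reagent.
n(B) = (1/1) × 10.01 = 10.01 mol
mass = 10.01 × 657.10 = 6578 g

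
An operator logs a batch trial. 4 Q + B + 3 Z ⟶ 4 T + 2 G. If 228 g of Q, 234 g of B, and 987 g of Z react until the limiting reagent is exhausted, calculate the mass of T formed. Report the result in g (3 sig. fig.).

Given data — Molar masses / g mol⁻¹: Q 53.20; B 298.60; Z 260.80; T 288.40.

n(Q) = 228.0 / 53.20 = 4.286 mol
n(B) = 234.0 / 298.60 = 0.7837 mol
n(Z) = 987.0 / 260.80 = 3.785 mol
n/ν for Q = 4.286/4 = 1.072
n/ν for B = 0.7837/1 = 0.7837
n/ν for Z = 3.785/3 = 1.262
Smallest n/ν is B → limiting reagent.
n(T) = (4/1) × 0.7837 = 3.135 mol
mass = 3.135 × 288.40 = 904.1 g

904 g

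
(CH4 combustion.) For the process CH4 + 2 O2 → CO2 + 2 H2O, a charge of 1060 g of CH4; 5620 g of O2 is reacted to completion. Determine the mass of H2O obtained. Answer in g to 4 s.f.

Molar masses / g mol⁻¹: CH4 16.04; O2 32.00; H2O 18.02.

n(CH4) = 1060 / 16.04 = 66.08 mol
n(O2) = 5620 / 32.00 = 175.6 mol
n/ν for CH4 = 66.08/1 = 66.08
n/ν for O2 = 175.6/2 = 87.80
Smallest n/ν is CH4 → limiting reagent.
n(H2O) = (2/1) × 66.08 = 132.2 mol
mass = 132.2 × 18.02 = 2382 g

2382 g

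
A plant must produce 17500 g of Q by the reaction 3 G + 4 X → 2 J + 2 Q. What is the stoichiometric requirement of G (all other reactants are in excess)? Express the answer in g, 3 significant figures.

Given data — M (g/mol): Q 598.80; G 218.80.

n(Q) = 17500 / 598.80 = 29.23 mol
n(G) = (3/2) × 29.23 = 43.85 mol
mass = 43.85 × 218.80 = 9594 g

9590 g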